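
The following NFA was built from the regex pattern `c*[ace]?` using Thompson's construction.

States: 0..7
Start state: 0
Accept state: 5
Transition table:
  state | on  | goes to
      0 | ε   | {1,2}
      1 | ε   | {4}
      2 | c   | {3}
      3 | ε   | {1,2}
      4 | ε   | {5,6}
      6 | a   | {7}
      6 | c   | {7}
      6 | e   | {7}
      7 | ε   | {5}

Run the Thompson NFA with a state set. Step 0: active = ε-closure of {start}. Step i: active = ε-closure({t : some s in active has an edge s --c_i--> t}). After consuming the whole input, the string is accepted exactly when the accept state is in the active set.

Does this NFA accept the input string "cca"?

Answer: ACCEPT

Steps:
S₀ = ε-closure({0}) = {0,1,2,4,5,6}
'c' @ 1: {1,2,3,4,5,6,7}  (accept∈set)
'c' @ 2: {1,2,3,4,5,6,7}  (accept∈set)
'a' @ 3: {5,7}  (accept∈set)
end set {5,7} — state 5 in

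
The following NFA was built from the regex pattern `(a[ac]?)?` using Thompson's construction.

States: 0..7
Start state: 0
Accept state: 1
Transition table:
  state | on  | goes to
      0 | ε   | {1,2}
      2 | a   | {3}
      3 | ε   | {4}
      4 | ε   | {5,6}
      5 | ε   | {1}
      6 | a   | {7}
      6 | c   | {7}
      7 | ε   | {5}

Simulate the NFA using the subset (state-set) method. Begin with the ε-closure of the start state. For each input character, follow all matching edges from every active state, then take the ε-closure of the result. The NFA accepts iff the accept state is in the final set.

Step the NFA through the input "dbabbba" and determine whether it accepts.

initial (ε-close {0}): {0,1,2}
'd' @ 1: {}  — state set empty
rest 'babbba' ignored (set empty)
end set {} — state 1 not in

Answer: REJECT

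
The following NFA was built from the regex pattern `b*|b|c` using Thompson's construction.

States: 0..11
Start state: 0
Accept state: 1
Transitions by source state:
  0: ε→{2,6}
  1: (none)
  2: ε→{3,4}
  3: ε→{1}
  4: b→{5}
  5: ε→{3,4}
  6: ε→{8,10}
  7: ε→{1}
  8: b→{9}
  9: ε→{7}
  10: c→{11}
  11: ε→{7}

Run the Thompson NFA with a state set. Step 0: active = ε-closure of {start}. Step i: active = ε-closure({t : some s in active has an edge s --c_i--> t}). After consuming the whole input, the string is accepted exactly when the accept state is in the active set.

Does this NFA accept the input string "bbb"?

Answer: ACCEPT

Trace:
S₀ = ε-closure({0}) = {0,1,2,3,4,6,8,10}
'b' @ 1: {1,3,4,5,7,9}  (accept∈set)
'b' @ 2: {1,3,4,5}  (accept∈set)
'b' @ 3: {1,3,4,5}  (accept∈set)
after full input: {1,3,4,5}  (accept=1 in)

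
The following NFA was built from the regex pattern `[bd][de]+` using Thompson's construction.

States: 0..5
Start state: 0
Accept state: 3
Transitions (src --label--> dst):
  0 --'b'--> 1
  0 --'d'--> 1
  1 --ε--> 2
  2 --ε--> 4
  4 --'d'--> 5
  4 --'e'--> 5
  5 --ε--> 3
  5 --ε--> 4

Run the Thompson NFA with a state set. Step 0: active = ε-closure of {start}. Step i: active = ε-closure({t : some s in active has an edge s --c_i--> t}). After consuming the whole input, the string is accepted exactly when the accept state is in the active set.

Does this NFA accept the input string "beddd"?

Answer: ACCEPT

Trace:
initial (ε-close {0}): {0}
'b' @ 1: {1,2,4}
'e' @ 2: {3,4,5}  [accepting]
'd' @ 3: {3,4,5}  [accepting]
'd' @ 4: {3,4,5}  [accepting]
'd' @ 5: {3,4,5}  [accepting]
after full input: {3,4,5}  (accept=3 in)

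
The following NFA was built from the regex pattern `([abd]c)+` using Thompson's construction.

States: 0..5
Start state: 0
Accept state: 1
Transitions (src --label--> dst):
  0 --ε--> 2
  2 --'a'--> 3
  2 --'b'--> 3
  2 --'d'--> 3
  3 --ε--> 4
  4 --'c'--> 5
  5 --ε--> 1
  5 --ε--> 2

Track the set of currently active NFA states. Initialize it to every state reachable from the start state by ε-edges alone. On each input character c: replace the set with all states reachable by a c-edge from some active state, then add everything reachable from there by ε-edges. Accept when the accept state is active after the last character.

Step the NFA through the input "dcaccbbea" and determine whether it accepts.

Answer: REJECT

Trace:
initial (ε-close {0}): {0,2}
'd' @ 1: {3,4}
'c' @ 2: {1,2,5}  (accept∈set)
'a' @ 3: {3,4}
'c' @ 4: {1,2,5}  (accept∈set)
'c' @ 5: {}  — state set empty
rest 'bbea' ignored (set empty)
after full input: {}  (accept=1 not in)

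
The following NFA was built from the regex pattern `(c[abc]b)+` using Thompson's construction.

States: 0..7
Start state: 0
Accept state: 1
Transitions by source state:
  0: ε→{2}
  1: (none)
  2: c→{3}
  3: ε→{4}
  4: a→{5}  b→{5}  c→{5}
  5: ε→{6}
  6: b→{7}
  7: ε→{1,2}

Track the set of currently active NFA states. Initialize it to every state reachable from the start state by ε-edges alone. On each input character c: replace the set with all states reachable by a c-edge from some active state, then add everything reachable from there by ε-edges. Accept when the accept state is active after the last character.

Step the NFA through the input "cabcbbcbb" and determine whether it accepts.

Answer: ACCEPT

Trace:
S₀ = ε-closure({0}) = {0,2}
'c' @ 1: {3,4}
'a' @ 2: {5,6}
'b' @ 3: {1,2,7}  [accepting]
'c' @ 4: {3,4}
'b' @ 5: {5,6}
'b' @ 6: {1,2,7}  [accepting]
'c' @ 7: {3,4}
'b' @ 8: {5,6}
'b' @ 9: {1,2,7}  [accepting]
final: {1,2,7}; accept 1 in set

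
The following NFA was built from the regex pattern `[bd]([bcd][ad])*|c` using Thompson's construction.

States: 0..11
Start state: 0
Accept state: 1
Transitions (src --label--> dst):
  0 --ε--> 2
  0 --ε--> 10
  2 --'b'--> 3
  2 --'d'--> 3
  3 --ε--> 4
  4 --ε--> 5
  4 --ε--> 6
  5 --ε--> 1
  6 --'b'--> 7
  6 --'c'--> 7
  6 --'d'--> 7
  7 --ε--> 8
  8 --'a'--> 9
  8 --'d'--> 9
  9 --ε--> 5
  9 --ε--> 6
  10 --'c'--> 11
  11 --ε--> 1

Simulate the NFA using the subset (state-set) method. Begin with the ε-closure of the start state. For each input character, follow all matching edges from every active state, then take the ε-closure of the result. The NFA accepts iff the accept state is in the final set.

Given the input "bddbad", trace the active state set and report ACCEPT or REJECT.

initial (ε-close {0}): {0,2,10}
'b' @ 1: {1,3,4,5,6}  (accept∈set)
'd' @ 2: {7,8}
'd' @ 3: {1,5,6,9}  (accept∈set)
'b' @ 4: {7,8}
'a' @ 5: {1,5,6,9}  (accept∈set)
'd' @ 6: {7,8}
final: {7,8}; accept 1 not in set

Answer: REJECT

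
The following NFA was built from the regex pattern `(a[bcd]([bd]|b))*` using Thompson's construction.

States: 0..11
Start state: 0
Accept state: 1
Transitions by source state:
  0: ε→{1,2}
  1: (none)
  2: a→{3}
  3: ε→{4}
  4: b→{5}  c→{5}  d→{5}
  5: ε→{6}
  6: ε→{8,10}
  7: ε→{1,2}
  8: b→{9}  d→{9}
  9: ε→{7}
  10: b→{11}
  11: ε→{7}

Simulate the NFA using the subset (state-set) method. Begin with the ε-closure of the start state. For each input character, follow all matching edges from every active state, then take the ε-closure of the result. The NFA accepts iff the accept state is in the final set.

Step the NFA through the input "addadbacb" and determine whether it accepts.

S₀ = ε-closure({0}) = {0,1,2}
'a' @ 1: {3,4}
'd' @ 2: {5,6,8,10}
'd' @ 3: {1,2,7,9}  ✓accept
'a' @ 4: {3,4}
'd' @ 5: {5,6,8,10}
'b' @ 6: {1,2,7,9,11}  ✓accept
'a' @ 7: {3,4}
'c' @ 8: {5,6,8,10}
'b' @ 9: {1,2,7,9,11}  ✓accept
after full input: {1,2,7,9,11}  (accept=1 in)

Answer: ACCEPT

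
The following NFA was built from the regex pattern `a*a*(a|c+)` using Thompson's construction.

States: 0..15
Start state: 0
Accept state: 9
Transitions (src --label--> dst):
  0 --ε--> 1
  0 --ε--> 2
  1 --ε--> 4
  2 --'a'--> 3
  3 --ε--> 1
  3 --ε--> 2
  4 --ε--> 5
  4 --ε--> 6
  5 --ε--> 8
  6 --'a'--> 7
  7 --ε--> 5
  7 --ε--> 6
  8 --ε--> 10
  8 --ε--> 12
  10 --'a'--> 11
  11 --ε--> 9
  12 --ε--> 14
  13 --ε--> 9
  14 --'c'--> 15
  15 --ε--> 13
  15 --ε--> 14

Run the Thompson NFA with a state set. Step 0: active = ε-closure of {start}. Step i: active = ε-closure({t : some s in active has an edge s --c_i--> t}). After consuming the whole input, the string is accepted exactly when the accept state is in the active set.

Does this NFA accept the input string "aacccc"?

initial (ε-close {0}): {0,1,2,4,5,6,8,10,12,14}
'a' @ 1: {1,2,3,4,5,6,7,8,9,10,11,12,14}  ✓accept
'a' @ 2: {1,2,3,4,5,6,7,8,9,10,11,12,14}  ✓accept
'c' @ 3: {9,13,14,15}  ✓accept
'c' @ 4: {9,13,14,15}  ✓accept
'c' @ 5: {9,13,14,15}  ✓accept
'c' @ 6: {9,13,14,15}  ✓accept
final: {9,13,14,15}; accept 9 in set

Answer: ACCEPT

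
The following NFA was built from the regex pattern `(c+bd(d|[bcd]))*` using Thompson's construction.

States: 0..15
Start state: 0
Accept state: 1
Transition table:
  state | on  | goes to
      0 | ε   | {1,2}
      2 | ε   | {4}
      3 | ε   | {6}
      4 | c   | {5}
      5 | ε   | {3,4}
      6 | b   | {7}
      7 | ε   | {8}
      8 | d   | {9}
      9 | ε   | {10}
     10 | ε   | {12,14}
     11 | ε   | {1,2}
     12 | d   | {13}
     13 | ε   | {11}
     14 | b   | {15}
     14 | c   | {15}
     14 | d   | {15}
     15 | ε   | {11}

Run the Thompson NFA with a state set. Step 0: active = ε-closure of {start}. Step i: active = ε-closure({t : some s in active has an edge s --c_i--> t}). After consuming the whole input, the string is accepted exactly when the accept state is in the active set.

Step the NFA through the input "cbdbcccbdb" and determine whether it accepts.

S₀ = ε-closure({0}) = {0,1,2,4}
'c' @ 1: {3,4,5,6}
'b' @ 2: {7,8}
'd' @ 3: {9,10,12,14}
'b' @ 4: {1,2,4,11,15}  ✓accept
'c' @ 5: {3,4,5,6}
'c' @ 6: {3,4,5,6}
'c' @ 7: {3,4,5,6}
'b' @ 8: {7,8}
'd' @ 9: {9,10,12,14}
'b' @ 10: {1,2,4,11,15}  ✓accept
final: {1,2,4,11,15}; accept 1 in set

Answer: ACCEPT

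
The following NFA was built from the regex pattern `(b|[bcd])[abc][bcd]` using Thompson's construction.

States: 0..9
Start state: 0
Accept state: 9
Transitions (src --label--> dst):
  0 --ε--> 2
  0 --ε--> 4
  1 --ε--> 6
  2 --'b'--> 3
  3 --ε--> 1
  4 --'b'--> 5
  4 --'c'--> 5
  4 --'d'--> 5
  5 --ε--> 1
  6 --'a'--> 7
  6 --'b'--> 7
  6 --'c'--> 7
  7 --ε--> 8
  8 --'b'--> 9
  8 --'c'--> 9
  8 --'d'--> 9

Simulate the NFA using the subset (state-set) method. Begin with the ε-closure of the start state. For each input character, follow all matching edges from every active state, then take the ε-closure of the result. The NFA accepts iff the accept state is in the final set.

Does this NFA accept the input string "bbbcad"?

Answer: REJECT

Trace:
S₀ = ε-closure({0}) = {0,2,4}
'b' @ 1: {1,3,5,6}
'b' @ 2: {7,8}
'b' @ 3: {9}  ✓accept
'c' @ 4: {}  — state set empty
rest 'ad' ignored (set empty)
after full input: {}  (accept=9 not in)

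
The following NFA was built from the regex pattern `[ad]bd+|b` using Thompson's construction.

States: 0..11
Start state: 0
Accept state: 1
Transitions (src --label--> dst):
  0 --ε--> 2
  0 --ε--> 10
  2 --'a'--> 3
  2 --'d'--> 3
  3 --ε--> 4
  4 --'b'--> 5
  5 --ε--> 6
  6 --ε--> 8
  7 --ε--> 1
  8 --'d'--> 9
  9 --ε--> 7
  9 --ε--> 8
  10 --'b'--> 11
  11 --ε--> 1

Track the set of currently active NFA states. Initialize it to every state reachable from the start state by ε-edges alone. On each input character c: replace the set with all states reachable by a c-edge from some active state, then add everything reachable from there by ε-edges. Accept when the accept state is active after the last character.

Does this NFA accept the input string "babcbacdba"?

S₀ = ε-closure({0}) = {0,2,10}
'b' @ 1: {1,11}  ✓accept
'a' @ 2: {}  — no active states
rest 'bcbacdba' ignored (set empty)
after full input: {}  (accept=1 not in)

Answer: REJECT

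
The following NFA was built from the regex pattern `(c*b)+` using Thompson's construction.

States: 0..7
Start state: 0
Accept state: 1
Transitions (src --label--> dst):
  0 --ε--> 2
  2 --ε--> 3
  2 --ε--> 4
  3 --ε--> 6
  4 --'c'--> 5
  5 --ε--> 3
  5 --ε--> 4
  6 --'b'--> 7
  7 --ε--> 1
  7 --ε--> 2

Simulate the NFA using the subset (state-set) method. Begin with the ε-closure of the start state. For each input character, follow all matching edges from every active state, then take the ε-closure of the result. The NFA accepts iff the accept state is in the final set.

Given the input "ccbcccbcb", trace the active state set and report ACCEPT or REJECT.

Answer: ACCEPT

Derivation:
initial (ε-close {0}): {0,2,3,4,6}
'c' @ 1: {3,4,5,6}
'c' @ 2: {3,4,5,6}
'b' @ 3: {1,2,3,4,6,7}  [accepting]
'c' @ 4: {3,4,5,6}
'c' @ 5: {3,4,5,6}
'c' @ 6: {3,4,5,6}
'b' @ 7: {1,2,3,4,6,7}  [accepting]
'c' @ 8: {3,4,5,6}
'b' @ 9: {1,2,3,4,6,7}  [accepting]
final: {1,2,3,4,6,7}; accept 1 in set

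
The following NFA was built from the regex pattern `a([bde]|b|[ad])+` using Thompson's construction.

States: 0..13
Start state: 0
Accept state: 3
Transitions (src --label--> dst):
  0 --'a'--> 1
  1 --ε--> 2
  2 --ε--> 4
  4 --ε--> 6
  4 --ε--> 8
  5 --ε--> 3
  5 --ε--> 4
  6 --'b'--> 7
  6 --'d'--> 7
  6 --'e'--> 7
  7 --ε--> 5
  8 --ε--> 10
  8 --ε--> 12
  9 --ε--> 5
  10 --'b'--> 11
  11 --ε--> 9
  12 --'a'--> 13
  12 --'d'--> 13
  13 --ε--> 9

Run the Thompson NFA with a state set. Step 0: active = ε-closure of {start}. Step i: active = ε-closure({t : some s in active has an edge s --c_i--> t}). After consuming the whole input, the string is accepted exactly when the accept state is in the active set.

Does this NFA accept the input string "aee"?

start: ε-closure({0}) = {0}
'a' @ 1: {1,2,4,6,8,10,12}
'e' @ 2: {3,4,5,6,7,8,10,12}  ✓accept
'e' @ 3: {3,4,5,6,7,8,10,12}  ✓accept
end set {3,4,5,6,7,8,10,12} — state 3 in

Answer: ACCEPT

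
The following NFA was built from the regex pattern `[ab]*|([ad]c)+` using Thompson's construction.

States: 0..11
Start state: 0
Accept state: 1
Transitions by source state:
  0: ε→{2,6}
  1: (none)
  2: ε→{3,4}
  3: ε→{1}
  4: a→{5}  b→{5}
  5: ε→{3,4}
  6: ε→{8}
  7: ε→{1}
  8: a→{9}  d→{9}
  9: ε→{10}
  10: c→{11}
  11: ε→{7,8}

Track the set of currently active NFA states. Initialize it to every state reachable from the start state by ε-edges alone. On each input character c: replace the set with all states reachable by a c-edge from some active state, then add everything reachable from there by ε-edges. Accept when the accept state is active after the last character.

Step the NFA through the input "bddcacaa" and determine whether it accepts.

Answer: REJECT

Derivation:
start: ε-closure({0}) = {0,1,2,3,4,6,8}
'b' @ 1: {1,3,4,5}  ✓accept
'd' @ 2: {}  — state set empty
rest 'dcacaa' ignored (set empty)
after full input: {}  (accept=1 not in)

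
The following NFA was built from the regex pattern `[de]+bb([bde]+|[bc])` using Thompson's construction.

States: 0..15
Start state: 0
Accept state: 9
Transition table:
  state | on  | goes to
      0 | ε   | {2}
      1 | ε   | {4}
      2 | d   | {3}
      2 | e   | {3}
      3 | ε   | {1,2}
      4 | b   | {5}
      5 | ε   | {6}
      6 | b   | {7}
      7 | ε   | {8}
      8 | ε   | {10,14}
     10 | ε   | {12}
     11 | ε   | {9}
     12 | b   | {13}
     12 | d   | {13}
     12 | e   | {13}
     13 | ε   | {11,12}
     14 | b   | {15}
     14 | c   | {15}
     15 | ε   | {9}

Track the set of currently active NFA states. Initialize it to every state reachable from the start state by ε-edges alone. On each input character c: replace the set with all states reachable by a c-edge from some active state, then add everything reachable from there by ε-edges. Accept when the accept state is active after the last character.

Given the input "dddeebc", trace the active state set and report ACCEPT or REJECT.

initial (ε-close {0}): {0,2}
'd' @ 1: {1,2,3,4}
'd' @ 2: {1,2,3,4}
'd' @ 3: {1,2,3,4}
'e' @ 4: {1,2,3,4}
'e' @ 5: {1,2,3,4}
'b' @ 6: {5,6}
'c' @ 7: {}  — no active states
final: {}; accept 9 not in set

Answer: REJECT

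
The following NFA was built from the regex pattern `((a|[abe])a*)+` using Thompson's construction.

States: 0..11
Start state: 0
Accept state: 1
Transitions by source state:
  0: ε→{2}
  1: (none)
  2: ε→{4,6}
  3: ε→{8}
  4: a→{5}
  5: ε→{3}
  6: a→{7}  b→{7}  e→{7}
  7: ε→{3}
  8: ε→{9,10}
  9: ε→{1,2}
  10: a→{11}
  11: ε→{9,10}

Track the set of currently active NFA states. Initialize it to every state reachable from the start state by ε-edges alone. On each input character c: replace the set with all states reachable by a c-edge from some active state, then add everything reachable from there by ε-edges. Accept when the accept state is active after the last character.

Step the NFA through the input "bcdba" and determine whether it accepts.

Answer: REJECT

Derivation:
initial (ε-close {0}): {0,2,4,6}
'b' @ 1: {1,2,3,4,6,7,8,9,10}  ✓accept
'c' @ 2: {}  — state set empty
rest 'dba' ignored (set empty)
after full input: {}  (accept=1 not in)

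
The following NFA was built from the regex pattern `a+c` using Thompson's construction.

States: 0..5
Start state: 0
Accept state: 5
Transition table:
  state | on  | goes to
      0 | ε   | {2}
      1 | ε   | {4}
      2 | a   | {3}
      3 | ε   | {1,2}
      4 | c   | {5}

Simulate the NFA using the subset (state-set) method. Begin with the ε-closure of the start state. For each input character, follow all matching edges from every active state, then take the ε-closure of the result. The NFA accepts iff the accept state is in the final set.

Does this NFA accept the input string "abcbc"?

S₀ = ε-closure({0}) = {0,2}
'a' @ 1: {1,2,3,4}
'b' @ 2: {}  — no active states
rest 'cbc' ignored (set empty)
after full input: {}  (accept=5 not in)

Answer: REJECT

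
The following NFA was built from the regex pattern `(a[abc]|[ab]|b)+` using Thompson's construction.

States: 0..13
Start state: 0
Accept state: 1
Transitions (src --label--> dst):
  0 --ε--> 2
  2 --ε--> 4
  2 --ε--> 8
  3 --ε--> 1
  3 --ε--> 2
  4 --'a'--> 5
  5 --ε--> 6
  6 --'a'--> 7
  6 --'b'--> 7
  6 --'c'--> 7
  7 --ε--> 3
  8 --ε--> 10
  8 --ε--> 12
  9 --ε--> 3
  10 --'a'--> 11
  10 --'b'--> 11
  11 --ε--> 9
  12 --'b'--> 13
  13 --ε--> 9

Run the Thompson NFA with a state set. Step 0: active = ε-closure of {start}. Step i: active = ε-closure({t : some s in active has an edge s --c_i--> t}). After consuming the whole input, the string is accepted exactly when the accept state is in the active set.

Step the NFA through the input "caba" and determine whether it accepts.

initial (ε-close {0}): {0,2,4,8,10,12}
'c' @ 1: {}  — dead — no transitions
rest 'aba' ignored (set empty)
final: {}; accept 1 not in set

Answer: REJECT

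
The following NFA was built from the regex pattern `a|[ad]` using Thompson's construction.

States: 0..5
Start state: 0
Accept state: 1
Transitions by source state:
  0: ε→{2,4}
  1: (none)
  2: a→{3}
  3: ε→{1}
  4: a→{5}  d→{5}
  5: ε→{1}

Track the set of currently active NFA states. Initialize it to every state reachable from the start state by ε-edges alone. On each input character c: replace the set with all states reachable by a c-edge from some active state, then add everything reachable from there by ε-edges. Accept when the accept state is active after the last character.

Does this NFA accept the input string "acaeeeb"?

Answer: REJECT

Trace:
start: ε-closure({0}) = {0,2,4}
'a' @ 1: {1,3,5}  ✓accept
'c' @ 2: {}  — no active states
rest 'aeeeb' ignored (set empty)
final: {}; accept 1 not in set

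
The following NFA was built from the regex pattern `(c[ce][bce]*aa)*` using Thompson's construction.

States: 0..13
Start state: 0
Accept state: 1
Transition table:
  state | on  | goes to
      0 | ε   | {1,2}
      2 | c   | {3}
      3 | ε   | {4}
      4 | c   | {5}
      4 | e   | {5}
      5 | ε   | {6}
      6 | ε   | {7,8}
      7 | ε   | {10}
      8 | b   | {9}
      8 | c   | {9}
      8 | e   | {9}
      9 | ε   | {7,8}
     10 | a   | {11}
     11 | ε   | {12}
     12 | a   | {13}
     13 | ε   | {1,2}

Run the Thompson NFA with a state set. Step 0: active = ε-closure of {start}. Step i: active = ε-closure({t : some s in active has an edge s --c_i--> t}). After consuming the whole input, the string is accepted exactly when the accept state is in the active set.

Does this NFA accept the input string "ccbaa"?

S₀ = ε-closure({0}) = {0,1,2}
'c' @ 1: {3,4}
'c' @ 2: {5,6,7,8,10}
'b' @ 3: {7,8,9,10}
'a' @ 4: {11,12}
'a' @ 5: {1,2,13}  ✓accept
after full input: {1,2,13}  (accept=1 in)

Answer: ACCEPT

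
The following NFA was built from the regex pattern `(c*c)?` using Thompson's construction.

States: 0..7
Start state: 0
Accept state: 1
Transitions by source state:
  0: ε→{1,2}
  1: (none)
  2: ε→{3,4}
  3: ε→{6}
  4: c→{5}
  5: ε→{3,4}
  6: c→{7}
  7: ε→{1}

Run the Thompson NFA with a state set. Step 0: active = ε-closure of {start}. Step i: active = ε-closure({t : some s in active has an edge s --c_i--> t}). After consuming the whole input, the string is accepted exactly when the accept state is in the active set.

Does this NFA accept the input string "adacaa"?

initial (ε-close {0}): {0,1,2,3,4,6}
'a' @ 1: {}  — dead — no transitions
rest 'dacaa' ignored (set empty)
final: {}; accept 1 not in set

Answer: REJECT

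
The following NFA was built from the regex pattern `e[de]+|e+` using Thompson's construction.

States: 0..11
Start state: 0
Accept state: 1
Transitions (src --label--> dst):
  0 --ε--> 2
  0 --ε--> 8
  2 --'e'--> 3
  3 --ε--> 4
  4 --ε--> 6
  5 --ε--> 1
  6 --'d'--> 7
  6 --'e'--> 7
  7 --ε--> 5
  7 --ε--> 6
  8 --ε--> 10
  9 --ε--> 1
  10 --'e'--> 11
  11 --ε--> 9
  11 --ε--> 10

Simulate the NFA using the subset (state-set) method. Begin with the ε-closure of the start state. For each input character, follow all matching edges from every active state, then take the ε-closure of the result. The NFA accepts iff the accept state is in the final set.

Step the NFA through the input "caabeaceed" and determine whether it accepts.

Answer: REJECT

Trace:
initial (ε-close {0}): {0,2,8,10}
'c' @ 1: {}  — state set empty
rest 'aabeaceed' ignored (set empty)
end set {} — state 1 not in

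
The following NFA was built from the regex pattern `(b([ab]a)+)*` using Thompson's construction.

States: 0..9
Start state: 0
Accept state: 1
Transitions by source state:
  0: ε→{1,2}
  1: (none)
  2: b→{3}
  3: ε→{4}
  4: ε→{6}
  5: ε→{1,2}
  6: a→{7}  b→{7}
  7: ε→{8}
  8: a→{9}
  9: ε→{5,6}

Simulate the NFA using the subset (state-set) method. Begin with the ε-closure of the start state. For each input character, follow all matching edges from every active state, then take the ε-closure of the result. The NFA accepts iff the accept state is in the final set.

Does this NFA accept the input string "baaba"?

initial (ε-close {0}): {0,1,2}
'b' @ 1: {3,4,6}
'a' @ 2: {7,8}
'a' @ 3: {1,2,5,6,9}  [accepting]
'b' @ 4: {3,4,6,7,8}
'a' @ 5: {1,2,5,6,7,8,9}  [accepting]
final: {1,2,5,6,7,8,9}; accept 1 in set

Answer: ACCEPT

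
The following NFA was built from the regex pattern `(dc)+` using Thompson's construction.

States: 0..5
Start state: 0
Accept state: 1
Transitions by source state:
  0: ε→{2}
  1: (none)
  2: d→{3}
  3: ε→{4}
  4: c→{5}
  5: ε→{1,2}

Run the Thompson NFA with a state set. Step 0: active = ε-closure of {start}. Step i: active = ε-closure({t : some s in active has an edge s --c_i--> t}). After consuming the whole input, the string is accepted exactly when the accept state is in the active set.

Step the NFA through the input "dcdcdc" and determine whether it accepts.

Answer: ACCEPT

Derivation:
initial (ε-close {0}): {0,2}
'd' @ 1: {3,4}
'c' @ 2: {1,2,5}  ✓accept
'd' @ 3: {3,4}
'c' @ 4: {1,2,5}  ✓accept
'd' @ 5: {3,4}
'c' @ 6: {1,2,5}  ✓accept
final: {1,2,5}; accept 1 in set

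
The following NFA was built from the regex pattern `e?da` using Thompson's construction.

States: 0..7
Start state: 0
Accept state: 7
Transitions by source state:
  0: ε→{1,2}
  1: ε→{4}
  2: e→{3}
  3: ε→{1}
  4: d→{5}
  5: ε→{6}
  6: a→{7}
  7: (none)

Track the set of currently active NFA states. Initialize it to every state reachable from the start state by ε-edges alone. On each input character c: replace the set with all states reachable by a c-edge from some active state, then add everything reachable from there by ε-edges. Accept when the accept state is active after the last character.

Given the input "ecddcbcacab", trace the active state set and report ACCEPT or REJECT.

Answer: REJECT

Trace:
initial (ε-close {0}): {0,1,2,4}
'e' @ 1: {1,3,4}
'c' @ 2: {}  — state set empty
rest 'ddcbcacab' ignored (set empty)
after full input: {}  (accept=7 not in)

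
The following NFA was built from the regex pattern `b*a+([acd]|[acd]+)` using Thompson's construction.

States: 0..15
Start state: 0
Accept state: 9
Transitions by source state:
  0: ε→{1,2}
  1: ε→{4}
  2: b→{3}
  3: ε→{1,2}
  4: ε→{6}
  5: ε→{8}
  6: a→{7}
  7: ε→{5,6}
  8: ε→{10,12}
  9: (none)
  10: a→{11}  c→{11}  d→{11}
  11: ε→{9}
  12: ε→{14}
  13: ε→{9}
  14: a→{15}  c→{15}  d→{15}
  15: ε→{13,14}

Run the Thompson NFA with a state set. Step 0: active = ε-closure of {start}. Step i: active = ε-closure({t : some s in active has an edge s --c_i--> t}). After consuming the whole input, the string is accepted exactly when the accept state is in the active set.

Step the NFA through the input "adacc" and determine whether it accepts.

start: ε-closure({0}) = {0,1,2,4,6}
'a' @ 1: {5,6,7,8,10,12,14}
'd' @ 2: {9,11,13,14,15}  (accept∈set)
'a' @ 3: {9,13,14,15}  (accept∈set)
'c' @ 4: {9,13,14,15}  (accept∈set)
'c' @ 5: {9,13,14,15}  (accept∈set)
final: {9,13,14,15}; accept 9 in set

Answer: ACCEPT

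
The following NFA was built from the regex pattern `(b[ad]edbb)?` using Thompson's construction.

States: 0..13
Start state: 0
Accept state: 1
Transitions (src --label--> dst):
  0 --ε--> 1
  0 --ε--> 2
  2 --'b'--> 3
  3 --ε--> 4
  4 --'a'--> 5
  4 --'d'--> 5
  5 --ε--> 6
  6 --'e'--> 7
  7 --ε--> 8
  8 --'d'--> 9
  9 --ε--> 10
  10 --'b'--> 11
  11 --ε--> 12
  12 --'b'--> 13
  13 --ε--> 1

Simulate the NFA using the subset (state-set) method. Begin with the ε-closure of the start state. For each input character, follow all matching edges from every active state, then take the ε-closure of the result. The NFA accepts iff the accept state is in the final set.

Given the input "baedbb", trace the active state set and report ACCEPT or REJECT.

Answer: ACCEPT

Trace:
initial (ε-close {0}): {0,1,2}
'b' @ 1: {3,4}
'a' @ 2: {5,6}
'e' @ 3: {7,8}
'd' @ 4: {9,10}
'b' @ 5: {11,12}
'b' @ 6: {1,13}  (accept∈set)
after full input: {1,13}  (accept=1 in)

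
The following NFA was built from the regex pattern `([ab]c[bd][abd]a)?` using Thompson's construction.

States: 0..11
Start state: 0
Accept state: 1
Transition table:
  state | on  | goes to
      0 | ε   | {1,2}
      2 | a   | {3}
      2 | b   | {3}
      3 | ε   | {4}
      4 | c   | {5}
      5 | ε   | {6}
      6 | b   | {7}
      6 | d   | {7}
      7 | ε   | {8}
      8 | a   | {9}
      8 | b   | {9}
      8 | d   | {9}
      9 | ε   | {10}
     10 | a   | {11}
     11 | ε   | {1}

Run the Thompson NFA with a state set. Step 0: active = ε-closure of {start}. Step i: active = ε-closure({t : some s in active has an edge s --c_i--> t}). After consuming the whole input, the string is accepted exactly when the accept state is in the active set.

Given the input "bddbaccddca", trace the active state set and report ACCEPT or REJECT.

Answer: REJECT

Trace:
initial (ε-close {0}): {0,1,2}
'b' @ 1: {3,4}
'd' @ 2: {}  — no active states
rest 'dbaccddca' ignored (set empty)
final: {}; accept 1 not in set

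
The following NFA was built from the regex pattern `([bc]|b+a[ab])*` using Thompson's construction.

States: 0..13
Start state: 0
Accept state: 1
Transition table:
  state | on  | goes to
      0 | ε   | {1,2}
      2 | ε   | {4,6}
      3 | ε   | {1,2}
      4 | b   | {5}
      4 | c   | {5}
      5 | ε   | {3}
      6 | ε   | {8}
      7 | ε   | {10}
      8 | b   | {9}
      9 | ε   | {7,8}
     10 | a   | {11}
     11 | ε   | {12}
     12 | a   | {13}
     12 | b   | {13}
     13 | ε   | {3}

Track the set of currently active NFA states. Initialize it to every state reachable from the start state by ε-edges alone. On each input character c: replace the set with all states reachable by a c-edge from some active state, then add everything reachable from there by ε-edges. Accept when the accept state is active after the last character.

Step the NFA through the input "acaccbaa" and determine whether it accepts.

start: ε-closure({0}) = {0,1,2,4,6,8}
'a' @ 1: {}  — no active states
rest 'caccbaa' ignored (set empty)
final: {}; accept 1 not in set

Answer: REJECT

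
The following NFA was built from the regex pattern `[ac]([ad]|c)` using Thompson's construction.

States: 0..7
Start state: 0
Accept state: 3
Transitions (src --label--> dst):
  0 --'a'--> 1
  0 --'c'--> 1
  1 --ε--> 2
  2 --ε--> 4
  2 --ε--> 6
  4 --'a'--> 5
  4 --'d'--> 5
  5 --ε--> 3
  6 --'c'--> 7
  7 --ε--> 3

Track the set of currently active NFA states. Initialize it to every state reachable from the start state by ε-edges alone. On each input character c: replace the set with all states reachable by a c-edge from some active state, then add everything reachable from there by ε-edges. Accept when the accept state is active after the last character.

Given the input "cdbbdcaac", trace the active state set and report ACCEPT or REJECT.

Answer: REJECT

Steps:
initial (ε-close {0}): {0}
'c' @ 1: {1,2,4,6}
'd' @ 2: {3,5}  [accepting]
'b' @ 3: {}  — state set empty
rest 'bdcaac' ignored (set empty)
end set {} — state 3 not in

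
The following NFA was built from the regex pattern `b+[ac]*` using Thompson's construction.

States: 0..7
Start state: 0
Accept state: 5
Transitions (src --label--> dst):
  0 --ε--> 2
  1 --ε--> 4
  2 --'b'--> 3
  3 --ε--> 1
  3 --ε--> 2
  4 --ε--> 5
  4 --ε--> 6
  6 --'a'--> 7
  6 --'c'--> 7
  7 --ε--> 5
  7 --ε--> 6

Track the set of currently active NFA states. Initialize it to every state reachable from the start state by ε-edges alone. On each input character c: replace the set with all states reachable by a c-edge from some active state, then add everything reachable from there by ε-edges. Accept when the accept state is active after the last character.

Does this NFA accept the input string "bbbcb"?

start: ε-closure({0}) = {0,2}
'b' @ 1: {1,2,3,4,5,6}  [accepting]
'b' @ 2: {1,2,3,4,5,6}  [accepting]
'b' @ 3: {1,2,3,4,5,6}  [accepting]
'c' @ 4: {5,6,7}  [accepting]
'b' @ 5: {}  — no active states
final: {}; accept 5 not in set

Answer: REJECT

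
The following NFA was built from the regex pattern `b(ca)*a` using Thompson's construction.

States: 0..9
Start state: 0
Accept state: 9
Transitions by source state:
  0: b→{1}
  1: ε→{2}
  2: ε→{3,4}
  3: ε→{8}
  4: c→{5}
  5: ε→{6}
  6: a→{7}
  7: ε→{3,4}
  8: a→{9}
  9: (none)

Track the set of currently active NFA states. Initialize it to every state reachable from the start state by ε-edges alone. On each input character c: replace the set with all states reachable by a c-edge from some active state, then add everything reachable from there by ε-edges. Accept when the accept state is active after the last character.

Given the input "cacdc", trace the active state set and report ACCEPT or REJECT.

Answer: REJECT

Trace:
start: ε-closure({0}) = {0}
'c' @ 1: {}  — state set empty
rest 'acdc' ignored (set empty)
after full input: {}  (accept=9 not in)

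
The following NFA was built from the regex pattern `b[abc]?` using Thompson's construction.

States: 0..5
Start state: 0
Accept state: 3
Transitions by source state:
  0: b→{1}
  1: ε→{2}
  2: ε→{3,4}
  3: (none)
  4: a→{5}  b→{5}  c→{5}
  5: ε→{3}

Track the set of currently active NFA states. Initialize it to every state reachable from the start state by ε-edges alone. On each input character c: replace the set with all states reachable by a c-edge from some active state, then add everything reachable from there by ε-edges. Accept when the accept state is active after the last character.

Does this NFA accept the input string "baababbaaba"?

Answer: REJECT

Derivation:
S₀ = ε-closure({0}) = {0}
'b' @ 1: {1,2,3,4}  (accept∈set)
'a' @ 2: {3,5}  (accept∈set)
'a' @ 3: {}  — dead — no transitions
rest 'babbaaba' ignored (set empty)
after full input: {}  (accept=3 not in)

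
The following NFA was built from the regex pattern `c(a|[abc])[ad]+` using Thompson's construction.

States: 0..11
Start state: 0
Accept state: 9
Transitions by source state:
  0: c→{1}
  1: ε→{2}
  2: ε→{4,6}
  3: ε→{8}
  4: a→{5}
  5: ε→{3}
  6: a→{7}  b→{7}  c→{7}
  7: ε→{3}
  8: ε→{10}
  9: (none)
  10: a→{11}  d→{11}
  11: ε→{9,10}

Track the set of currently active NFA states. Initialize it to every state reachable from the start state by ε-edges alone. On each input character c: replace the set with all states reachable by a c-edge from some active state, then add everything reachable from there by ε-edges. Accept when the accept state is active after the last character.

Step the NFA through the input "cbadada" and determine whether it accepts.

initial (ε-close {0}): {0}
'c' @ 1: {1,2,4,6}
'b' @ 2: {3,7,8,10}
'a' @ 3: {9,10,11}  ✓accept
'd' @ 4: {9,10,11}  ✓accept
'a' @ 5: {9,10,11}  ✓accept
'd' @ 6: {9,10,11}  ✓accept
'a' @ 7: {9,10,11}  ✓accept
after full input: {9,10,11}  (accept=9 in)

Answer: ACCEPT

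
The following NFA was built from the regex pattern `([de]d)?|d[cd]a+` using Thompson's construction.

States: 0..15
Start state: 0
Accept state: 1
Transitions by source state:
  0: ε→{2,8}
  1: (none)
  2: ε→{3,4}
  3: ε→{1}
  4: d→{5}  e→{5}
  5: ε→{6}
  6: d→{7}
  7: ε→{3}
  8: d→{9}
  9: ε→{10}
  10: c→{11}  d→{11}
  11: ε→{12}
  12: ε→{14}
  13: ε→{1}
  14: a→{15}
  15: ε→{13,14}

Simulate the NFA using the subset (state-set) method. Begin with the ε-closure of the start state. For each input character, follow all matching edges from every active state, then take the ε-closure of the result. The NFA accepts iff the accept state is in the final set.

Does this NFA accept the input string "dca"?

initial (ε-close {0}): {0,1,2,3,4,8}
'd' @ 1: {5,6,9,10}
'c' @ 2: {11,12,14}
'a' @ 3: {1,13,14,15}  (accept∈set)
end set {1,13,14,15} — state 1 in

Answer: ACCEPT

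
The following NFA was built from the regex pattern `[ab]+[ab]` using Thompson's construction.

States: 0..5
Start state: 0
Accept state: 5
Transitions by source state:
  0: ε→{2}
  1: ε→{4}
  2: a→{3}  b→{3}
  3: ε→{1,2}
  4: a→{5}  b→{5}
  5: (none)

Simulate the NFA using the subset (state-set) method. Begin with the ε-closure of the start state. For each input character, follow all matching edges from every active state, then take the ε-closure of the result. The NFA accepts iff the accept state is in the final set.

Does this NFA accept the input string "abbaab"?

Answer: ACCEPT

Trace:
S₀ = ε-closure({0}) = {0,2}
'a' @ 1: {1,2,3,4}
'b' @ 2: {1,2,3,4,5}  ✓accept
'b' @ 3: {1,2,3,4,5}  ✓accept
'a' @ 4: {1,2,3,4,5}  ✓accept
'a' @ 5: {1,2,3,4,5}  ✓accept
'b' @ 6: {1,2,3,4,5}  ✓accept
after full input: {1,2,3,4,5}  (accept=5 in)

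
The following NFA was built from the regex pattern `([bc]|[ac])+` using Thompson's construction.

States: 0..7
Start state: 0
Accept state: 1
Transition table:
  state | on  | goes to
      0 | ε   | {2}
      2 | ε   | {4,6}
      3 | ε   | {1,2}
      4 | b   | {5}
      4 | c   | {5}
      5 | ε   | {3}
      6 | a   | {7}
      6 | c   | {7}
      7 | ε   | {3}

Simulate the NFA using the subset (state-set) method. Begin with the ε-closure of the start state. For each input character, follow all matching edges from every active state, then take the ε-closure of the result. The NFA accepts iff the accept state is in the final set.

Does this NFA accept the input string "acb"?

Answer: ACCEPT

Steps:
start: ε-closure({0}) = {0,2,4,6}
'a' @ 1: {1,2,3,4,6,7}  (accept∈set)
'c' @ 2: {1,2,3,4,5,6,7}  (accept∈set)
'b' @ 3: {1,2,3,4,5,6}  (accept∈set)
final: {1,2,3,4,5,6}; accept 1 in set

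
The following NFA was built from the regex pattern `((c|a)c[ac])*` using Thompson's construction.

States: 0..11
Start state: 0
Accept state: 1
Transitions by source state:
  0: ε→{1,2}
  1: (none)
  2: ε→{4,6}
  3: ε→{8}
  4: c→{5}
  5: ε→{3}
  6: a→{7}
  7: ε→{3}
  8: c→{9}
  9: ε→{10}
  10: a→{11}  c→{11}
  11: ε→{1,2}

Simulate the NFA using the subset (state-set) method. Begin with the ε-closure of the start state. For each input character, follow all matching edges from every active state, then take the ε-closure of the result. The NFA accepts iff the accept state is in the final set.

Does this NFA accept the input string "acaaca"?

start: ε-closure({0}) = {0,1,2,4,6}
'a' @ 1: {3,7,8}
'c' @ 2: {9,10}
'a' @ 3: {1,2,4,6,11}  ✓accept
'a' @ 4: {3,7,8}
'c' @ 5: {9,10}
'a' @ 6: {1,2,4,6,11}  ✓accept
end set {1,2,4,6,11} — state 1 in

Answer: ACCEPT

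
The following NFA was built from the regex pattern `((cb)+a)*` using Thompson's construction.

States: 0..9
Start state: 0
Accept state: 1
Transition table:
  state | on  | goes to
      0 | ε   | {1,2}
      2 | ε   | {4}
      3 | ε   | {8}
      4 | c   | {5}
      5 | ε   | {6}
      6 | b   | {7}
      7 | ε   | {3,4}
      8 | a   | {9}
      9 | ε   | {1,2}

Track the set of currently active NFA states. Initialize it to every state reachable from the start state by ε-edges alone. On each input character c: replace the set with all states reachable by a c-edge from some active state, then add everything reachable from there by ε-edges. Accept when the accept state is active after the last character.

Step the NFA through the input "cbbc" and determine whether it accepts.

initial (ε-close {0}): {0,1,2,4}
'c' @ 1: {5,6}
'b' @ 2: {3,4,7,8}
'b' @ 3: {}  — state set empty
rest 'c' ignored (set empty)
final: {}; accept 1 not in set

Answer: REJECT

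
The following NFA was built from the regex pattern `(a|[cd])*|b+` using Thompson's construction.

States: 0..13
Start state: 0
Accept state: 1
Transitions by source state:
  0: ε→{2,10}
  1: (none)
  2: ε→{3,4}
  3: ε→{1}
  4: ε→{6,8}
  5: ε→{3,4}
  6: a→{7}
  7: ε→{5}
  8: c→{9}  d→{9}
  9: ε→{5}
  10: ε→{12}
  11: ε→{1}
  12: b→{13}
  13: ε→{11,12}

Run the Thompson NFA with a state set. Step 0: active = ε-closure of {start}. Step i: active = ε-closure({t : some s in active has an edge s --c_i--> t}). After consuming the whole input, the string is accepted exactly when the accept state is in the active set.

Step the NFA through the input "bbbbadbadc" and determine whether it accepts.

start: ε-closure({0}) = {0,1,2,3,4,6,8,10,12}
'b' @ 1: {1,11,12,13}  ✓accept
'b' @ 2: {1,11,12,13}  ✓accept
'b' @ 3: {1,11,12,13}  ✓accept
'b' @ 4: {1,11,12,13}  ✓accept
'a' @ 5: {}  — no active states
rest 'dbadc' ignored (set empty)
after full input: {}  (accept=1 not in)

Answer: REJECT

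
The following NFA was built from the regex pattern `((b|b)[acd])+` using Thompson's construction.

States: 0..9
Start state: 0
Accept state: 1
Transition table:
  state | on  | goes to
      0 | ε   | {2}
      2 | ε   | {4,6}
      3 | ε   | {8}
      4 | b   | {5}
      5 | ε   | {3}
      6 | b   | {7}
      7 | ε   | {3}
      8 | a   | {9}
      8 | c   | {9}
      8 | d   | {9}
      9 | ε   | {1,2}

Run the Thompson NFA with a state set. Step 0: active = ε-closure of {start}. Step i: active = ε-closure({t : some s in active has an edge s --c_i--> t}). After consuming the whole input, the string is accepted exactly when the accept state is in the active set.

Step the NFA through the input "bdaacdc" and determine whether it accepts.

initial (ε-close {0}): {0,2,4,6}
'b' @ 1: {3,5,7,8}
'd' @ 2: {1,2,4,6,9}  ✓accept
'a' @ 3: {}  — state set empty
rest 'acdc' ignored (set empty)
after full input: {}  (accept=1 not in)

Answer: REJECT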